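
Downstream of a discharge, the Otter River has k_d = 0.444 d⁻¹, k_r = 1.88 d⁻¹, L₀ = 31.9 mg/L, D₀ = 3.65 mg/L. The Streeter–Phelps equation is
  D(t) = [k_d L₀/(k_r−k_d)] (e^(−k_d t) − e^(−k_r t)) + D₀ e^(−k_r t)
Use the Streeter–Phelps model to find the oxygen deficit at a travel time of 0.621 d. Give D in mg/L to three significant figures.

D ≈ 5.55 mg/L

k_d L₀/(k_r−k_d) = 0.444×31.9/(1.88−0.444) = 14.16/1.436 = 9.863 mg/L.
e^(−k_d t) = e^(−0.444×0.6210) = 0.7590; e^(−k_r t) = e^(−1.88×0.6210) = 0.3112.
D = 9.863 × (0.7590 − 0.3112) + 3.65 × 0.3112 = 4.417 + 1.136 = 5.553 mg/L.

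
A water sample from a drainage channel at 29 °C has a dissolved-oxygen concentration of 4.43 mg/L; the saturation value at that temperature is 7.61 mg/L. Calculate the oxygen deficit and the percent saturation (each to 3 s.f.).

D ≈ 3.18 mg/L; 58.2 % saturation

D = C_s − C = 7.61 − 4.43 = 3.18 mg/L.
% saturation = 4.43/7.61 × 100 = 58.2 %.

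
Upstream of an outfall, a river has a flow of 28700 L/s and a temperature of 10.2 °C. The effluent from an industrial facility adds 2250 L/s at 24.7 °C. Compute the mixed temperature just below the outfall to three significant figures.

Flow-weighted mixing: C = (Q_r C_r + Q_w C_w)/(Q_r + Q_w)
= (28700×10.2 + 2250×24.7)/(28700 + 2250) = 348300/30950 = 11.25 °C.

11.3 °C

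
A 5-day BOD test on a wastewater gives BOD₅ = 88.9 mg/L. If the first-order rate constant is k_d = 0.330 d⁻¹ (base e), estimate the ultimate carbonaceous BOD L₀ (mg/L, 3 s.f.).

L₀ ≈ 110 mg/L

BOD₅ = L₀(1 − e^(−5k_d)) ⇒ L₀ = BOD₅ / (1 − e^(−5×0.330))
= 88.9 / (1 − 0.1920) = 88.9 / 0.8080 = 110.0 mg/L.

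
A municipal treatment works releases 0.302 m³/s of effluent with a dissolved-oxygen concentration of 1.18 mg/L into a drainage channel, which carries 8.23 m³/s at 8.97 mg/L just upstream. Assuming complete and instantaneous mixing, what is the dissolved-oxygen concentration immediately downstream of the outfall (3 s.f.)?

Flow-weighted mixing: C = (Q_r C_r + Q_w C_w)/(Q_r + Q_w)
= (8.23×8.97 + 0.302×1.18)/(8.23 + 0.302) = 74.18/8.532 = 8.694 mg/L.

8.69 mg/L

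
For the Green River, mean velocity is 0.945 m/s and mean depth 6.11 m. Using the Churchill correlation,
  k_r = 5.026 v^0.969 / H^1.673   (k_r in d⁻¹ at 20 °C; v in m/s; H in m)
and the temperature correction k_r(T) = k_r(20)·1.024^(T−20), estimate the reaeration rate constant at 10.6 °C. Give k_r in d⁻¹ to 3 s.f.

k_r ≈ 0.184 d⁻¹

k_r(20) = 5.026 × 0.945^0.969 / 6.11^1.673 = 5.026 × 0.9467 / 20.66 = 0.2303 d⁻¹.
k_r(10.6) = 0.2303 × 1.024^(10.6−20) = 0.2303 × 0.8002 = 0.1843 d⁻¹.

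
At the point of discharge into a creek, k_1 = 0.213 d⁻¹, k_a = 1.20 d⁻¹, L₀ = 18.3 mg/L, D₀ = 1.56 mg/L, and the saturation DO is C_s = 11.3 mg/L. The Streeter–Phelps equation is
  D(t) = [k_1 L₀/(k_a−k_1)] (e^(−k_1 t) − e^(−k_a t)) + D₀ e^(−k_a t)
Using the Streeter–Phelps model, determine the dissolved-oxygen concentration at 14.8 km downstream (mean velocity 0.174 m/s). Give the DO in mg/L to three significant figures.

DO ≈ 8.83 mg/L

Travel time t = x/v = 14.8 km / (0.174 m/s) = 14800 m / 0.174 m/s = 85060 s = 0.9845 d.
k_1 L₀/(k_a−k_1) = 0.213×18.3/(1.20−0.213) = 3.898/0.9870 = 3.949 mg/L.
e^(−k_1 t) = e^(−0.213×0.9845) = 0.8108; e^(−k_a t) = e^(−1.20×0.9845) = 0.3069.
D = 3.949 × (0.8108 − 0.3069) + 1.56 × 0.3069 = 1.990 + 0.4787 = 2.469 mg/L.
DO = C_s − D = 11.3 − 2.469 = 8.831 mg/L.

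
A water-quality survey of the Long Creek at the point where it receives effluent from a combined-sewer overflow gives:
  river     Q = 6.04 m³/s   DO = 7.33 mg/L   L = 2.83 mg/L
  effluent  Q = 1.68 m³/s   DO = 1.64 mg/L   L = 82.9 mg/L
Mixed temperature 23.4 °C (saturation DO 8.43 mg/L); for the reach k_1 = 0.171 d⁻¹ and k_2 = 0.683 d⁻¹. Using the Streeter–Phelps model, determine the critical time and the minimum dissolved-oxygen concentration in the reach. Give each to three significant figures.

Mixed DO = (6.04×7.33 + 1.68×1.64)/(6.04+1.68) = 47.03/7.720 = 6.092 mg/L.
Mixed L₀ = (6.04×2.83 + 1.68×82.9)/(7.720) = 156.4/7.720 = 20.25 mg/L.
Initial deficit D₀ = C_s − DO₀ = 8.43 − 6.092 = 2.338 mg/L.
t_c = (1/0.5120) ln[(0.683/0.171)(1 − 2.338×0.5120/(0.171×20.25))] = 1.953 × ln(2.614) = 1.876 d.
D_c = (0.171/0.683) × 20.25 × e^(−0.171×1.876) = 0.2504 × 20.25 × 0.7255 = 3.679 mg/L.
Minimum DO = 8.43 − 3.679 = 4.751 mg/L.

t_c ≈ 1.88 d; minimum DO ≈ 4.75 mg/L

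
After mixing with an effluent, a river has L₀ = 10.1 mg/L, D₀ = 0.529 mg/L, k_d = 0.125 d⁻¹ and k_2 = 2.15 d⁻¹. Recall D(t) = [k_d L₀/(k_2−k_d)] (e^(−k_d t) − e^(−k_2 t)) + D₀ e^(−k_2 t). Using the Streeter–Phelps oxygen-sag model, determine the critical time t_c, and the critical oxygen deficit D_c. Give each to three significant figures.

With k_2/k_d = 17.20 and 1 − D₀(k_2−k_d)/(k_d L₀) = 0.1515,
t_c = ln(17.20 × 0.1515) / (2.15 − 0.125) = ln(2.606) / 2.025 = 0.9578/2.025 = 0.4730 d.
L(t_c) = L₀ e^(−k_d t_c) = 10.1 × 0.9426 = 9.520 mg/L, and at the critical point k_2 D_c = k_d L, so D_c = (0.125/2.15) × 9.520 = 0.5535 mg/L.

t_c ≈ 0.473 d; D_c ≈ 0.553 mg/L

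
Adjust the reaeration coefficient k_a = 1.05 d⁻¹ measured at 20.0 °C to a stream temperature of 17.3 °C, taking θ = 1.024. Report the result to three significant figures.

k_a ≈ 0.985 d⁻¹

k_a(T₂) = k_a(T₁) · θ^(T₂−T₁) = 1.05 × 1.024^(17.3−20.0)
= 1.05 × 1.024^-2.70 = 1.05 × 0.9380 = 0.9849 d⁻¹.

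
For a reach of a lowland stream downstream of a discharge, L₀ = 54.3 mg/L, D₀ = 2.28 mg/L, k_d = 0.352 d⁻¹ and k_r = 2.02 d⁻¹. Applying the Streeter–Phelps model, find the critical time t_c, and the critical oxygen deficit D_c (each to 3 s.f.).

t_c ≈ 0.914 d; D_c ≈ 6.86 mg/L

At the critical point dD/dt = 0, so k_d L₀ e^(−k_d t) = k_r D. Substituting D(t) from the Streeter–Phelps equation and solving for t gives
t_c = ln[(k_r/k_d)(1 − D₀(k_r−k_d)/(k_d L₀))] / (k_r−k_d).
Here k_r−k_d = 1.668 d⁻¹ and 1 − D₀(k_r−k_d)/(k_d L₀) = 1 − 2.28×1.668/(0.352×54.3) = 0.8010, so
t_c = ln(5.739 × 0.8010) / 1.668 = 1.525 / 1.668 = 0.9145 d.
L(t_c) = L₀ e^(−k_d t_c) = 54.3 × 0.7248 = 39.36 mg/L, and at the critical point k_r D_c = k_d L, so D_c = (0.352/2.02) × 39.36 = 6.858 mg/L.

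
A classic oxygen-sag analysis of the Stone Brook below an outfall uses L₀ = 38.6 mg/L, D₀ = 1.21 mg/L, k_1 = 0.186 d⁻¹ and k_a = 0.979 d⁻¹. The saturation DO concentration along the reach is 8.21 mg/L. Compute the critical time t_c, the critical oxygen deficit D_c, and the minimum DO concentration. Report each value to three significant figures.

t_c = [1/(k_a−k_1)] ln[(k_a/k_1)(1 − D₀(k_a−k_1)/(k_1 L₀))]
= [1/(0.979−0.186)] ln[(0.979/0.186)(1 − 1.21×0.7930/(0.186×38.6))]
= (1/0.7930) ln[5.263 × 0.8664] = 1.261 × ln(4.560) = 1.261 × 1.517 = 1.913 d.
L(t_c) = L₀ e^(−k_1 t_c) = 38.6 × 0.7005 = 27.04 mg/L, and at the critical point k_a D_c = k_1 L, so D_c = (0.186/0.979) × 27.04 = 5.138 mg/L.
Minimum DO = C_s − D_c = 8.21 − 5.138 = 3.072 mg/L.

t_c ≈ 1.91 d; D_c ≈ 5.14 mg/L; min DO ≈ 3.07 mg/L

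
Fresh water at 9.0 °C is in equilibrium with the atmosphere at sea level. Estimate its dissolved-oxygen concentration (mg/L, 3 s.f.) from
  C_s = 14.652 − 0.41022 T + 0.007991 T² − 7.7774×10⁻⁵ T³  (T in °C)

C_s ≈ 11.6 mg/L

C_s = 14.652 − 0.41022×9.0 + 0.007991×9.0² − 7.7774×10⁻⁵×9.0³ = 11.55 mg/L.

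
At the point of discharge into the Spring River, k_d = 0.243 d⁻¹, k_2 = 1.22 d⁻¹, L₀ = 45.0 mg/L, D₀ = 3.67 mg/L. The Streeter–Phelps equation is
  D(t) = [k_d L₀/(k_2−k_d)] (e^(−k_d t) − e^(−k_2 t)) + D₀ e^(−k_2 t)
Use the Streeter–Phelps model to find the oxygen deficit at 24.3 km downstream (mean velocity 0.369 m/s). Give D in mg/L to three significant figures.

D ≈ 6.33 mg/L

Travel time t = x/v = 24.3 km / (0.369 m/s) = 24300 m / 0.369 m/s = 65850 s = 0.7622 d.
k_d L₀/(k_2−k_d) = 0.243×45.0/(1.22−0.243) = 10.94/0.9770 = 11.19 mg/L.
e^(−k_d t) = e^(−0.243×0.7622) = 0.8309; e^(−k_2 t) = e^(−1.22×0.7622) = 0.3946.
D = 11.19 × (0.8309 − 0.3946) + 3.67 × 0.3946 = 4.884 + 1.448 = 6.332 mg/L.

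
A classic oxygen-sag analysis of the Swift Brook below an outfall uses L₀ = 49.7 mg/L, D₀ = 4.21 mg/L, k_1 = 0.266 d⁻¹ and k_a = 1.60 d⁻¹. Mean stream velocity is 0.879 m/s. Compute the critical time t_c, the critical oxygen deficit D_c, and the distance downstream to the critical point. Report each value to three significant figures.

t_c ≈ 0.930 d; D_c ≈ 6.45 mg/L; x_c ≈ 70.7 km

At the critical point dD/dt = 0, so k_1 L₀ e^(−k_1 t) = k_a D. Substituting D(t) from the Streeter–Phelps equation and solving for t gives
t_c = ln[(k_a/k_1)(1 − D₀(k_a−k_1)/(k_1 L₀))] / (k_a−k_1).
Here k_a−k_1 = 1.334 d⁻¹ and 1 − D₀(k_a−k_1)/(k_1 L₀) = 1 − 4.21×1.334/(0.266×49.7) = 0.5752, so
t_c = ln(6.015 × 0.5752) / 1.334 = 1.241 / 1.334 = 0.9304 d.
D_c = (k_1/k_a) L₀ e^(−k_1 t_c) = (0.266/1.60) × 49.7 × e^(−0.266×0.9304) = 0.1663 × 49.7 × 0.7808 = 6.451 mg/L.
x_c = v t_c = 0.879 m/s × 0.9304 d × 86400 s/d = 70660 m ≈ 70.7 km.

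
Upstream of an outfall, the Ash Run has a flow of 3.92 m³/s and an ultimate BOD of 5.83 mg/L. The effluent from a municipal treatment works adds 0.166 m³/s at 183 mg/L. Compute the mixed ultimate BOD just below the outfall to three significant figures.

13.0 mg/L

Flow-weighted mixing: C = (Q_r C_r + Q_w C_w)/(Q_r + Q_w)
= (3.92×5.83 + 0.166×183)/(3.92 + 0.166) = 53.23/4.086 = 13.03 mg/L.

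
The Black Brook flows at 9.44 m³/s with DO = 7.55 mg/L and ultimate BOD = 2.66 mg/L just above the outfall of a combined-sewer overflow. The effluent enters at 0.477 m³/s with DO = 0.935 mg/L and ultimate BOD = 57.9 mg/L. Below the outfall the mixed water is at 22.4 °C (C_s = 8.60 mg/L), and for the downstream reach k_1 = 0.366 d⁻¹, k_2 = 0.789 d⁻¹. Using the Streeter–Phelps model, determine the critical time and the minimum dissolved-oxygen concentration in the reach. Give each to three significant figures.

t_c ≈ 0.981 d; minimum DO ≈ 6.88 mg/L

Mixed DO = (9.44×7.55 + 0.477×0.935)/(9.44+0.477) = 71.72/9.917 = 7.232 mg/L.
Mixed L₀ = (9.44×2.66 + 0.477×57.9)/(9.917) = 52.73/9.917 = 5.317 mg/L.
Initial deficit D₀ = C_s − DO₀ = 8.60 − 7.232 = 1.368 mg/L.
t_c = (1/0.4230) ln[(0.789/0.366)(1 − 1.368×0.4230/(0.366×5.317))] = 2.364 × ln(1.515) = 0.9815 d.
D_c = (0.366/0.789) × 5.317 × e^(−0.366×0.9815) = 0.4639 × 5.317 × 0.6982 = 1.722 mg/L.
Minimum DO = 8.60 − 1.722 = 6.878 mg/L.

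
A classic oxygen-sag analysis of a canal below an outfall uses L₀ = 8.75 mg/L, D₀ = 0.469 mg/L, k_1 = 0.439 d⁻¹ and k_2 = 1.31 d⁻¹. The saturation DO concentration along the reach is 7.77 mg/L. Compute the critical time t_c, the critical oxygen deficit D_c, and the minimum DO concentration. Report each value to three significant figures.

t_c ≈ 1.13 d; D_c ≈ 1.79 mg/L; min DO ≈ 5.98 mg/L

t_c = [1/(k_2−k_1)] ln[(k_2/k_1)(1 − D₀(k_2−k_1)/(k_1 L₀))]
= [1/(1.31−0.439)] ln[(1.31/0.439)(1 − 0.469×0.8710/(0.439×8.75))]
= (1/0.8710) ln[2.984 × 0.8937] = 1.148 × ln(2.667) = 1.148 × 0.9808 = 1.126 d.
D_c = (k_1/k_2) L₀ e^(−k_1 t_c) = (0.439/1.31) × 8.75 × e^(−0.439×1.126) = 0.3351 × 8.75 × 0.6100 = 1.789 mg/L.
Minimum DO = C_s − D_c = 7.77 − 1.789 = 5.981 mg/L.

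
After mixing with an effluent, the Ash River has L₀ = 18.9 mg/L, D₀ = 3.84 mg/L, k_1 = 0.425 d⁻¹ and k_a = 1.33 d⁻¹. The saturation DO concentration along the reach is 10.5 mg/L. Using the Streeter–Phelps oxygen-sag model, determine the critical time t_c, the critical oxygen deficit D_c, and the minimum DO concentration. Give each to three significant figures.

t_c ≈ 0.634 d; D_c ≈ 4.61 mg/L; min DO ≈ 5.89 mg/L

t_c = [1/(k_a−k_1)] ln[(k_a/k_1)(1 − D₀(k_a−k_1)/(k_1 L₀))]
= [1/(1.33−0.425)] ln[(1.33/0.425)(1 − 3.84×0.9050/(0.425×18.9))]
= (1/0.9050) ln[3.129 × 0.5674] = 1.105 × ln(1.775) = 1.105 × 0.5741 = 0.6343 d.
D_c = (k_1/k_a) L₀ e^(−k_1 t_c) = (0.425/1.33) × 18.9 × e^(−0.425×0.6343) = 0.3195 × 18.9 × 0.7637 = 4.612 mg/L.
Minimum DO = C_s − D_c = 10.5 − 4.612 = 5.888 mg/L.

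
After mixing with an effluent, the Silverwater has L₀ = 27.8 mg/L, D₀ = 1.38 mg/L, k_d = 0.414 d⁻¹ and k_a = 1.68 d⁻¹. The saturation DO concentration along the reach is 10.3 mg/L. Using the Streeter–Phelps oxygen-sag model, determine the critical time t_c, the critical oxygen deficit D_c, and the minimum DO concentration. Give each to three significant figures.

At the critical point dD/dt = 0, so k_d L₀ e^(−k_d t) = k_a D. Substituting D(t) from the Streeter–Phelps equation and solving for t gives
t_c = ln[(k_a/k_d)(1 − D₀(k_a−k_d)/(k_d L₀))] / (k_a−k_d).
Here k_a−k_d = 1.266 d⁻¹ and 1 − D₀(k_a−k_d)/(k_d L₀) = 1 − 1.38×1.266/(0.414×27.8) = 0.8482, so
t_c = ln(4.058 × 0.8482) / 1.266 = 1.236 / 1.266 = 0.9763 d.
D_c = (k_d/k_a) L₀ e^(−k_d t_c) = (0.414/1.68) × 27.8 × e^(−0.414×0.9763) = 0.2464 × 27.8 × 0.6675 = 4.573 mg/L.
Minimum DO = C_s − D_c = 10.3 − 4.573 = 5.727 mg/L.

t_c ≈ 0.976 d; D_c ≈ 4.57 mg/L; min DO ≈ 5.73 mg/L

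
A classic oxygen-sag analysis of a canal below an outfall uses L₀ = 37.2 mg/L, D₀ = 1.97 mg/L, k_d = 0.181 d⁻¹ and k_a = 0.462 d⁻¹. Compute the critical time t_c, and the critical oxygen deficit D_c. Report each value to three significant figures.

t_c ≈ 3.03 d; D_c ≈ 8.42 mg/L

With k_a/k_d = 2.552 and 1 − D₀(k_a−k_d)/(k_d L₀) = 0.9178,
t_c = ln(2.552 × 0.9178) / (0.462 − 0.181) = ln(2.343) / 0.2810 = 0.8513/0.2810 = 3.029 d.
L(t_c) = L₀ e^(−k_d t_c) = 37.2 × 0.5779 = 21.50 mg/L, and at the critical point k_a D_c = k_d L, so D_c = (0.181/0.462) × 21.50 = 8.423 mg/L.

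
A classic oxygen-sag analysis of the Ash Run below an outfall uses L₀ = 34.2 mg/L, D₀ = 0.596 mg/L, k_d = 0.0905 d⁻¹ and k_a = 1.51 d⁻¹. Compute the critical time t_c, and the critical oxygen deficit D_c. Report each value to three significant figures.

t_c = [1/(k_a−k_d)] ln[(k_a/k_d)(1 − D₀(k_a−k_d)/(k_d L₀))]
= [1/(1.51−0.0905)] ln[(1.51/0.0905)(1 − 0.596×1.419/(0.0905×34.2))]
= (1/1.419) ln[16.69 × 0.7267] = 0.7045 × ln(12.12) = 0.7045 × 2.495 = 1.758 d.
D_c = (k_d/k_a) L₀ e^(−k_d t_c) = (0.0905/1.51) × 34.2 × e^(−0.0905×1.758) = 0.05993 × 34.2 × 0.8529 = 1.748 mg/L.

t_c ≈ 1.76 d; D_c ≈ 1.75 mg/L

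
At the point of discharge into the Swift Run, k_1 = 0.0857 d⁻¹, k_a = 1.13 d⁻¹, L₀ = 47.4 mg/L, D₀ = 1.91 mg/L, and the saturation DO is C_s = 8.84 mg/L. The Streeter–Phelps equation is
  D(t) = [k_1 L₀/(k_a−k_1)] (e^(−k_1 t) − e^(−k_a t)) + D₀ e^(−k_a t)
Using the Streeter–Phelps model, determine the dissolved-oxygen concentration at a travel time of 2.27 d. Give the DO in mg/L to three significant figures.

DO ≈ 5.79 mg/L

k_1 L₀/(k_a−k_1) = 0.0857×47.4/(1.13−0.0857) = 4.062/1.044 = 3.890 mg/L.
e^(−k_1 t) = e^(−0.0857×2.270) = 0.8232; e^(−k_a t) = e^(−1.13×2.270) = 0.07691.
D = 3.890 × (0.8232 − 0.07691) + 1.91 × 0.07691 = 2.903 + 0.1469 = 3.050 mg/L.
DO = C_s − D = 8.84 − 3.050 = 5.790 mg/L.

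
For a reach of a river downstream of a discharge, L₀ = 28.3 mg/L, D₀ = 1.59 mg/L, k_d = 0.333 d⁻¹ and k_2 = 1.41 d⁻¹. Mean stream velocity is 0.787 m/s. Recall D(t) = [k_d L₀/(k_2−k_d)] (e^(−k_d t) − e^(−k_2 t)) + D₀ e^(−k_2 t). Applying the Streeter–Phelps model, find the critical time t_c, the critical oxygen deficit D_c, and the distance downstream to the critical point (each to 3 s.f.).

t_c ≈ 1.15 d; D_c ≈ 4.55 mg/L; x_c ≈ 78.5 km

With k_2/k_d = 4.234 and 1 − D₀(k_2−k_d)/(k_d L₀) = 0.8183,
t_c = ln(4.234 × 0.8183) / (1.41 − 0.333) = ln(3.465) / 1.077 = 1.243/1.077 = 1.154 d.
D_c = (k_d/k_2) L₀ e^(−k_d t_c) = (0.333/1.41) × 28.3 × e^(−0.333×1.154) = 0.2362 × 28.3 × 0.6810 = 4.551 mg/L.
x_c = v t_c = 0.787 m/s × 1.154 d × 86400 s/d = 78460 m ≈ 78.5 km.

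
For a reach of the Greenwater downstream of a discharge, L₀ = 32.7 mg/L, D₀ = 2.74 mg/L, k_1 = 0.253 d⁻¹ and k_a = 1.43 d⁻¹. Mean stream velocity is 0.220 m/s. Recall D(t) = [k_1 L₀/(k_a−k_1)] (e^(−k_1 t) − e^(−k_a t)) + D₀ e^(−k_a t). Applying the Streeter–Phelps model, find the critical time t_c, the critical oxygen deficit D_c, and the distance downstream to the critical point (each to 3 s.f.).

t_c ≈ 1.05 d; D_c ≈ 4.43 mg/L; x_c ≈ 20.0 km

At the critical point dD/dt = 0, so k_1 L₀ e^(−k_1 t) = k_a D. Substituting D(t) from the Streeter–Phelps equation and solving for t gives
t_c = ln[(k_a/k_1)(1 − D₀(k_a−k_1)/(k_1 L₀))] / (k_a−k_1).
Here k_a−k_1 = 1.177 d⁻¹ and 1 − D₀(k_a−k_1)/(k_1 L₀) = 1 − 2.74×1.177/(0.253×32.7) = 0.6102, so
t_c = ln(5.652 × 0.6102) / 1.177 = 1.238 / 1.177 = 1.052 d.
D_c = (k_1/k_a) L₀ e^(−k_1 t_c) = (0.253/1.43) × 32.7 × e^(−0.253×1.052) = 0.1769 × 32.7 × 0.7663 = 4.434 mg/L.
x_c = v t_c = 0.220 m/s × 1.052 d × 86400 s/d = 19990 m ≈ 20.0 km.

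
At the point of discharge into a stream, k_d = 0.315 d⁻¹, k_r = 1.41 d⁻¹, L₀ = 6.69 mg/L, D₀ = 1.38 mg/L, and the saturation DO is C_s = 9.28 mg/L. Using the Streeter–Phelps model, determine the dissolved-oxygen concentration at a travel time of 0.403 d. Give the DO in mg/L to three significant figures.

DO ≈ 7.89 mg/L

k_d L₀/(k_r−k_d) = 0.315×6.69/(1.41−0.315) = 2.107/1.095 = 1.925 mg/L.
e^(−k_d t) = e^(−0.315×0.4030) = 0.8808; e^(−k_r t) = e^(−1.41×0.4030) = 0.5665.
D = 1.925 × (0.8808 − 0.5665) + 1.38 × 0.5665 = 0.6048 + 0.7818 = 1.387 mg/L.
DO = C_s − D = 9.28 − 1.387 = 7.893 mg/L.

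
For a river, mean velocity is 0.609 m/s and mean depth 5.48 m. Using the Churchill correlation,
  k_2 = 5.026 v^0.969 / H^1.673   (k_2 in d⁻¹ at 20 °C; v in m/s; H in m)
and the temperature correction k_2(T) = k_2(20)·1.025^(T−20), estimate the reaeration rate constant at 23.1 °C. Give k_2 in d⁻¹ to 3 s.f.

k_2(20) = 5.026 × 0.609^0.969 / 5.48^1.673 = 5.026 × 0.6184 / 17.22 = 0.1805 d⁻¹.
k_2(23.1) = 0.1805 × 1.025^(23.1−20) = 0.1805 × 1.080 = 0.1949 d⁻¹.

k_2 ≈ 0.195 d⁻¹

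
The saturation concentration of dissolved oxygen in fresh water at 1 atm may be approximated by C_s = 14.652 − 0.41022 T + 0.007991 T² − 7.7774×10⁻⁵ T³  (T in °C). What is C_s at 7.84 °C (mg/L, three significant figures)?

C_s = 14.652 − 0.41022×7.84 + 0.007991×7.84² − 7.7774×10⁻⁵×7.84³ = 11.89 mg/L.

C_s ≈ 11.9 mg/L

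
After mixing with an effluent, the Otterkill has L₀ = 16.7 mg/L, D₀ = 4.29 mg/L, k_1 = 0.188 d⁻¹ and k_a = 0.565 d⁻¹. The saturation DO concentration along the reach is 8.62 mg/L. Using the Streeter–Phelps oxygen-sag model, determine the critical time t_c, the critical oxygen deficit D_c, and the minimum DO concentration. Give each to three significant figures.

t_c = [1/(k_a−k_1)] ln[(k_a/k_1)(1 − D₀(k_a−k_1)/(k_1 L₀))]
= [1/(0.565−0.188)] ln[(0.565/0.188)(1 − 4.29×0.3770/(0.188×16.7))]
= (1/0.3770) ln[3.005 × 0.4849] = 2.653 × ln(1.457) = 2.653 × 0.3765 = 0.9986 d.
D_c = (k_1/k_a) L₀ e^(−k_1 t_c) = (0.188/0.565) × 16.7 × e^(−0.188×0.9986) = 0.3327 × 16.7 × 0.8288 = 4.606 mg/L.
Minimum DO = C_s − D_c = 8.62 − 4.606 = 4.014 mg/L.

t_c ≈ 0.999 d; D_c ≈ 4.61 mg/L; min DO ≈ 4.01 mg/L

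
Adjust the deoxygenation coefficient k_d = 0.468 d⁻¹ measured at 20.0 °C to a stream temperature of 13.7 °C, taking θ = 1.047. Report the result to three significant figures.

k_d(T₂) = k_d(T₁) · θ^(T₂−T₁) = 0.468 × 1.047^(13.7−20.0)
= 0.468 × 1.047^-6.30 = 0.468 × 0.7487 = 0.3504 d⁻¹.

k_d ≈ 0.350 d⁻¹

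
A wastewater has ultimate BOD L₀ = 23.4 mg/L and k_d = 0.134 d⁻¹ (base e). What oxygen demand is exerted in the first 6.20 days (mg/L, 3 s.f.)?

y ≈ 13.2 mg/L

y_t = L₀(1 − e^(−k_d t)) = 23.4 × (1 − e^(−0.134×6.20))
= 23.4 × (1 − 0.4357) = 23.4 × 0.5643 = 13.20 mg/L.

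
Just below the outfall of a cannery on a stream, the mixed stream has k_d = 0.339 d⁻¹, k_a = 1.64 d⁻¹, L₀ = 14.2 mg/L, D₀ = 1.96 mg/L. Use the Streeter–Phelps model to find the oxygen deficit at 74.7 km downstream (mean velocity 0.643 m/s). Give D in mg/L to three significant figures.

Travel time t = x/v = 74.7 km / (0.643 m/s) = 74700 m / 0.643 m/s = 116200 s = 1.345 d.
k_d L₀/(k_a−k_d) = 0.339×14.2/(1.64−0.339) = 4.814/1.301 = 3.700 mg/L.
e^(−k_d t) = e^(−0.339×1.345) = 0.6339; e^(−k_a t) = e^(−1.64×1.345) = 0.1102.
D = 3.700 × (0.6339 − 0.1102) + 1.96 × 0.1102 = 1.938 + 0.2161 = 2.154 mg/L.

D ≈ 2.15 mg/L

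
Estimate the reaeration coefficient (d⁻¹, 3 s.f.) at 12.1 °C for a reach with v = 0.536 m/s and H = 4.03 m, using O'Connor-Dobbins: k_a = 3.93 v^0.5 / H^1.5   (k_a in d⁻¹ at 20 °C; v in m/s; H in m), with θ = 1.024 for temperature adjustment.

k_a(20) = 3.93 × 0.536^0.5 / 4.03^1.5 = 3.93 × 0.7321 / 8.090 = 0.3556 d⁻¹.
k_a(12.1) = 0.3556 × 1.024^(12.1−20) = 0.3556 × 0.8291 = 0.2949 d⁻¹.

k_a ≈ 0.295 d⁻¹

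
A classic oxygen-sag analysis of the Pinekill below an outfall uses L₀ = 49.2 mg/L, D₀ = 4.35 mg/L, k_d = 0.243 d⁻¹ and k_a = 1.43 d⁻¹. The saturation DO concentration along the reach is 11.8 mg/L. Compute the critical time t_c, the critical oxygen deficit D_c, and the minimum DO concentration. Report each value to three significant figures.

t_c = [1/(k_a−k_d)] ln[(k_a/k_d)(1 − D₀(k_a−k_d)/(k_d L₀))]
= [1/(1.43−0.243)] ln[(1.43/0.243)(1 − 4.35×1.187/(0.243×49.2))]
= (1/1.187) ln[5.885 × 0.5681] = 0.8425 × ln(3.343) = 0.8425 × 1.207 = 1.017 d.
D_c = (k_d/k_a) L₀ e^(−k_d t_c) = (0.243/1.43) × 49.2 × e^(−0.243×1.017) = 0.1699 × 49.2 × 0.7811 = 6.530 mg/L.
Minimum DO = C_s − D_c = 11.8 − 6.530 = 5.270 mg/L.

t_c ≈ 1.02 d; D_c ≈ 6.53 mg/L; min DO ≈ 5.27 mg/L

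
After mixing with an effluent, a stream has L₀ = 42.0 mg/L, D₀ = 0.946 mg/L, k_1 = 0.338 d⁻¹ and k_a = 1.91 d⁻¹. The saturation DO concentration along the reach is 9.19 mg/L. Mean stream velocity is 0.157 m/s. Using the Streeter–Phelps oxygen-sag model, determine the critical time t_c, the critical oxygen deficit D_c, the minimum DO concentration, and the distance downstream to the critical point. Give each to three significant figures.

t_c ≈ 1.03 d; D_c ≈ 5.25 mg/L; min DO ≈ 3.94 mg/L; x_c ≈ 14.0 km

With k_a/k_1 = 5.651 and 1 − D₀(k_a−k_1)/(k_1 L₀) = 0.8952,
t_c = ln(5.651 × 0.8952) / (1.91 − 0.338) = ln(5.059) / 1.572 = 1.621/1.572 = 1.031 d.
D_c = (k_1/k_a) L₀ e^(−k_1 t_c) = (0.338/1.91) × 42.0 × e^(−0.338×1.031) = 0.1770 × 42.0 × 0.7057 = 5.245 mg/L.
Minimum DO = C_s − D_c = 9.19 − 5.245 = 3.945 mg/L.
x_c = v t_c = 0.157 m/s × 1.031 d × 86400 s/d = 13990 m ≈ 14.0 km.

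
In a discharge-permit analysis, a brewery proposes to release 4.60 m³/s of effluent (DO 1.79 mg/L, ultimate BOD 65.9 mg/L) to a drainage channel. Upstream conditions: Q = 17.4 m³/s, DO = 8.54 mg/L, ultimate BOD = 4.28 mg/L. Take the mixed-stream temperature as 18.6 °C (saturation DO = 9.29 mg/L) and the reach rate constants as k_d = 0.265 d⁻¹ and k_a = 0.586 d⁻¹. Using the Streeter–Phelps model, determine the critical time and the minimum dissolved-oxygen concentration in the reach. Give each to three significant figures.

t_c ≈ 1.96 d; minimum DO ≈ 4.67 mg/L

Mixed DO = (17.4×8.54 + 4.60×1.79)/(17.4+4.60) = 156.8/22.00 = 7.129 mg/L.
Mixed L₀ = (17.4×4.28 + 4.60×65.9)/(22.00) = 377.6/22.00 = 17.16 mg/L.
Initial deficit D₀ = C_s − DO₀ = 9.29 − 7.129 = 2.161 mg/L.
t_c = (1/0.3210) ln[(0.586/0.265)(1 − 2.161×0.3210/(0.265×17.16))] = 3.115 × ln(1.874) = 1.957 d.
D_c = (0.265/0.586) × 17.16 × e^(−0.265×1.957) = 0.4522 × 17.16 × 0.5954 = 4.622 mg/L.
Minimum DO = 9.29 − 4.622 = 4.668 mg/L.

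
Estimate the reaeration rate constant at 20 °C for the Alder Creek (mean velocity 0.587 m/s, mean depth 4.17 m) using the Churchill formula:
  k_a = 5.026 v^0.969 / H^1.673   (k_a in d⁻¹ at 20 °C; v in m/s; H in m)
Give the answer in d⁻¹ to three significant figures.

k_a ≈ 0.275 d⁻¹

k_a = 5.026 × 0.587^0.969 / 4.17^1.673 = 5.026 × 0.5968 / 10.90 = 0.2751 d⁻¹.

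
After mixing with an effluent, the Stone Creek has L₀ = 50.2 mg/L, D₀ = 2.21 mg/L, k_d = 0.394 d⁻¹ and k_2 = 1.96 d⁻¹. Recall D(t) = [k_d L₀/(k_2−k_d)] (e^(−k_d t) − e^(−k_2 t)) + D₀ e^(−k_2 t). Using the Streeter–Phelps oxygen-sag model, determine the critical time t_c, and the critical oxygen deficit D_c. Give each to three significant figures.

At the critical point dD/dt = 0, so k_d L₀ e^(−k_d t) = k_2 D. Substituting D(t) from the Streeter–Phelps equation and solving for t gives
t_c = ln[(k_2/k_d)(1 − D₀(k_2−k_d)/(k_d L₀))] / (k_2−k_d).
Here k_2−k_d = 1.566 d⁻¹ and 1 − D₀(k_2−k_d)/(k_d L₀) = 1 − 2.21×1.566/(0.394×50.2) = 0.8250, so
t_c = ln(4.975 × 0.8250) / 1.566 = 1.412 / 1.566 = 0.9017 d.
D_c = (k_d/k_2) L₀ e^(−k_d t_c) = (0.394/1.96) × 50.2 × e^(−0.394×0.9017) = 0.2010 × 50.2 × 0.7010 = 7.074 mg/L.

t_c ≈ 0.902 d; D_c ≈ 7.07 mg/L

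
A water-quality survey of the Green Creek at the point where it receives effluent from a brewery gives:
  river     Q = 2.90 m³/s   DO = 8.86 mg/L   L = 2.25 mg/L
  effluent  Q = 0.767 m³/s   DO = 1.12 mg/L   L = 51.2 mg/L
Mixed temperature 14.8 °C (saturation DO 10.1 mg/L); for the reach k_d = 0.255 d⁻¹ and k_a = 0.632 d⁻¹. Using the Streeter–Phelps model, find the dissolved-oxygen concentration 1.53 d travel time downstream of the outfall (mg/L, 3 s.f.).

DO ≈ 6.51 mg/L

Mixed DO = (2.90×8.86 + 0.767×1.12)/(2.90+0.767) = 26.55/3.667 = 7.241 mg/L.
Mixed L₀ = (2.90×2.25 + 0.767×51.2)/(3.667) = 45.80/3.667 = 12.49 mg/L.
Initial deficit D₀ = C_s − DO₀ = 10.1 − 7.241 = 2.859 mg/L.
D(1.53) = [0.255×12.49/(0.632−0.255)](e^(−0.255×1.53) − e^(−0.632×1.53)) + 2.859 e^(−0.632×1.53)
= 8.447 × (0.6770 − 0.3802) + 2.859 × 0.3802 = 3.593 mg/L.
DO = 10.1 − 3.593 = 6.507 mg/L.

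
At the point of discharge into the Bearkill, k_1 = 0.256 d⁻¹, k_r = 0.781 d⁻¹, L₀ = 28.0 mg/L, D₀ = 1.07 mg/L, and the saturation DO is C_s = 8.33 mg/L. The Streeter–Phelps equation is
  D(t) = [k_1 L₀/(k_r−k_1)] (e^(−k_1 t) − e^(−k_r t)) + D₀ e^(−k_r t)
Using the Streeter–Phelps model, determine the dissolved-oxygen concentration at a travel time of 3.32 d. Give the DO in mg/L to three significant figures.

DO ≈ 3.44 mg/L

k_1 L₀/(k_r−k_1) = 0.256×28.0/(0.781−0.256) = 7.168/0.5250 = 13.65 mg/L.
e^(−k_1 t) = e^(−0.256×3.320) = 0.4274; e^(−k_r t) = e^(−0.781×3.320) = 0.07480.
D = 13.65 × (0.4274 − 0.07480) + 1.07 × 0.07480 = 4.815 + 0.08004 = 4.895 mg/L.
DO = C_s − D = 8.33 − 4.895 = 3.435 mg/L.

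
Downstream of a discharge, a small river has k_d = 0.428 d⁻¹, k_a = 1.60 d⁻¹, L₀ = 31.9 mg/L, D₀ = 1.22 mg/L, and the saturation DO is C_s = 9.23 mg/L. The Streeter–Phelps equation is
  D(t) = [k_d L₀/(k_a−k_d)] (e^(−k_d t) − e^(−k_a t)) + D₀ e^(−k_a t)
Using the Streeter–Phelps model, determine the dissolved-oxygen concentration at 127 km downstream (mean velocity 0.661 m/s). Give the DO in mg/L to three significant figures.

DO ≈ 5.03 mg/L

Travel time t = x/v = 127 km / (0.661 m/s) = 127000 m / 0.661 m/s = 192100 s = 2.224 d.
k_d L₀/(k_a−k_d) = 0.428×31.9/(1.60−0.428) = 13.65/1.172 = 11.65 mg/L.
e^(−k_d t) = e^(−0.428×2.224) = 0.3861; e^(−k_a t) = e^(−1.60×2.224) = 0.02850.
D = 11.65 × (0.3861 − 0.02850) + 1.22 × 0.02850 = 4.165 + 0.03476 = 4.200 mg/L.
DO = C_s − D = 9.23 − 4.200 = 5.030 mg/L.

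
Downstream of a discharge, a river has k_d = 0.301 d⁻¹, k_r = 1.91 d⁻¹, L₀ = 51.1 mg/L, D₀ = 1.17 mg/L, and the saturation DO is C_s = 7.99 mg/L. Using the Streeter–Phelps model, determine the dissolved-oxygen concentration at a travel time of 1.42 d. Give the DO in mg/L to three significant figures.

k_d L₀/(k_r−k_d) = 0.301×51.1/(1.91−0.301) = 15.38/1.609 = 9.559 mg/L.
e^(−k_d t) = e^(−0.301×1.420) = 0.6522; e^(−k_r t) = e^(−1.91×1.420) = 0.06639.
D = 9.559 × (0.6522 − 0.06639) + 1.17 × 0.06639 = 5.600 + 0.07768 = 5.678 mg/L.
DO = C_s − D = 7.99 − 5.678 = 2.312 mg/L.

DO ≈ 2.31 mg/L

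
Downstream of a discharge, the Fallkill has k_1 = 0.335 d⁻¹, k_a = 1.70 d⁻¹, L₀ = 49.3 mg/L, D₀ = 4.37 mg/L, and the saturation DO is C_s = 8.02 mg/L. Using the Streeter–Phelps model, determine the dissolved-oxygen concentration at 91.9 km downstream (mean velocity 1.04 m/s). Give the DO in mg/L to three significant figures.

DO ≈ 0.789 mg/L

Travel time t = x/v = 91.9 km / (1.04 m/s) = 91900 m / 1.04 m/s = 88370 s = 1.023 d.
k_1 L₀/(k_a−k_1) = 0.335×49.3/(1.70−0.335) = 16.52/1.365 = 12.10 mg/L.
e^(−k_1 t) = e^(−0.335×1.023) = 0.7099; e^(−k_a t) = e^(−1.70×1.023) = 0.1758.
D = 12.10 × (0.7099 − 0.1758) + 4.37 × 0.1758 = 6.463 + 0.7680 = 7.231 mg/L.
DO = C_s − D = 8.02 − 7.231 = 0.7891 mg/L.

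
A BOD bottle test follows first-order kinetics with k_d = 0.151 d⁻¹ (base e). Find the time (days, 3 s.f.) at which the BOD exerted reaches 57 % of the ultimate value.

y/L₀ = 1 − e^(−k_d t) = 0.57 ⇒ e^(−k_d t) = 0.430
t = −ln(0.430) / 0.151 = 0.8440 / 0.151 = 5.589 d.

t ≈ 5.59 d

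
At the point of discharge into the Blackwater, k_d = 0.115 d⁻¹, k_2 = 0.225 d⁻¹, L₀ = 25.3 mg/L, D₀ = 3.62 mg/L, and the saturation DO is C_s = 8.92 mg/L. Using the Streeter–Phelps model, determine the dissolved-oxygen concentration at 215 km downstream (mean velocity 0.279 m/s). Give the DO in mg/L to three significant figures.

Travel time t = x/v = 215 km / (0.279 m/s) = 215000 m / 0.279 m/s = 770600 s = 8.919 d.
k_d L₀/(k_2−k_d) = 0.115×25.3/(0.225−0.115) = 2.910/0.1100 = 26.45 mg/L.
e^(−k_d t) = e^(−0.115×8.919) = 0.3585; e^(−k_2 t) = e^(−0.225×8.919) = 0.1344.
D = 26.45 × (0.3585 − 0.1344) + 3.62 × 0.1344 = 5.928 + 0.4866 = 6.415 mg/L.
DO = C_s − D = 8.92 − 6.415 = 2.505 mg/L.

DO ≈ 2.51 mg/L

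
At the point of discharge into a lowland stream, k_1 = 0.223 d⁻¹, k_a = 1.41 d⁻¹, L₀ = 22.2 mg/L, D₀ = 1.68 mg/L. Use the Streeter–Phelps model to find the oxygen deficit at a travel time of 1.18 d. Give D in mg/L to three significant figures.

D ≈ 2.73 mg/L

k_1 L₀/(k_a−k_1) = 0.223×22.2/(1.41−0.223) = 4.951/1.187 = 4.171 mg/L.
e^(−k_1 t) = e^(−0.223×1.180) = 0.7686; e^(−k_a t) = e^(−1.41×1.180) = 0.1894.
D = 4.171 × (0.7686 − 0.1894) + 1.68 × 0.1894 = 2.416 + 0.3182 = 2.734 mg/L.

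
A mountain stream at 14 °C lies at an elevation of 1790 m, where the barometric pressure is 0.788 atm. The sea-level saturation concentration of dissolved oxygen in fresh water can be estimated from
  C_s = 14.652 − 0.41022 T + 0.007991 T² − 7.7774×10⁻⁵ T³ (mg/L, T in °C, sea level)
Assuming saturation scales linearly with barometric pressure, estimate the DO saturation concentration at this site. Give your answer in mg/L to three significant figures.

At sea level: C_s = 14.652 − 0.41022×14 + 0.007991×14² − 7.7774×10⁻⁵×14³ = 10.26 mg/L.
Pressure correction: C_s' = 10.26 × 0.788 = 8.086 mg/L.

C_s ≈ 8.09 mg/L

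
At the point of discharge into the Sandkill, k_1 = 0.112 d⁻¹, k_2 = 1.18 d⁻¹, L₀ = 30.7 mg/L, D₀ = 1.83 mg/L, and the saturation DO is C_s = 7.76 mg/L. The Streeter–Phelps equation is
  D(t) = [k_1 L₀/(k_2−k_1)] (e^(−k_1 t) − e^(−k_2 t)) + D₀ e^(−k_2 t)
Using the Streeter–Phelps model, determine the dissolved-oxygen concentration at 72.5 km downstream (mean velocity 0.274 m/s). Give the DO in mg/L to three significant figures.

DO ≈ 5.51 mg/L

Travel time t = x/v = 72.5 km / (0.274 m/s) = 72500 m / 0.274 m/s = 264600 s = 3.062 d.
k_1 L₀/(k_2−k_1) = 0.112×30.7/(1.18−0.112) = 3.438/1.068 = 3.219 mg/L.
e^(−k_1 t) = e^(−0.112×3.062) = 0.7096; e^(−k_2 t) = e^(−1.18×3.062) = 0.02695.
D = 3.219 × (0.7096 − 0.02695) + 1.83 × 0.02695 = 2.198 + 0.04932 = 2.247 mg/L.
DO = C_s − D = 7.76 − 2.247 = 5.513 mg/L.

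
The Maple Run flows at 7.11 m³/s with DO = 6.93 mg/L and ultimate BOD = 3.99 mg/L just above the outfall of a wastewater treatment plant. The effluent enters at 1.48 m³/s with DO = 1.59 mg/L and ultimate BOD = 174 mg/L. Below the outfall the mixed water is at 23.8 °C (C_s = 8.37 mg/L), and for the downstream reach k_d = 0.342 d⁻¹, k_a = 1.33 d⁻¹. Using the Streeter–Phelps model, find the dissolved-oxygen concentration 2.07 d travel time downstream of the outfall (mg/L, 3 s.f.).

DO ≈ 3.28 mg/L

Mixed DO = (7.11×6.93 + 1.48×1.59)/(7.11+1.48) = 51.63/8.590 = 6.010 mg/L.
Mixed L₀ = (7.11×3.99 + 1.48×174)/(8.590) = 285.9/8.590 = 33.28 mg/L.
Initial deficit D₀ = C_s − DO₀ = 8.37 − 6.010 = 2.360 mg/L.
D(2.07) = [0.342×33.28/(1.33−0.342)](e^(−0.342×2.07) − e^(−1.33×2.07)) + 2.360 e^(−1.33×2.07)
= 11.52 × (0.4927 − 0.06373) + 2.360 × 0.06373 = 5.092 mg/L.
DO = 8.37 − 5.092 = 3.278 mg/L.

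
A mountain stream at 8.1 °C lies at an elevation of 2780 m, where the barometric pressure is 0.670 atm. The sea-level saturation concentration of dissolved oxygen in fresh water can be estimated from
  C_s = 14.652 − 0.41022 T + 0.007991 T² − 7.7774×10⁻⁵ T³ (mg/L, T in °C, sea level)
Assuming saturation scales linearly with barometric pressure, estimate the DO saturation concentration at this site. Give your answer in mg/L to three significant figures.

At sea level: C_s = 14.652 − 0.41022×8.1 + 0.007991×8.1² − 7.7774×10⁻⁵×8.1³ = 11.81 mg/L.
Pressure correction: C_s' = 11.81 × 0.670 = 7.914 mg/L.

C_s ≈ 7.91 mg/L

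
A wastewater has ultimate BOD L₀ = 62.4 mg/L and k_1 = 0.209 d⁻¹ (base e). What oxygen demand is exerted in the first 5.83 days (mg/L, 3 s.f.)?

y ≈ 43.9 mg/L

y_t = L₀(1 − e^(−k_1 t)) = 62.4 × (1 − e^(−0.209×5.83))
= 62.4 × (1 − 0.2957) = 62.4 × 0.7043 = 43.95 mg/L.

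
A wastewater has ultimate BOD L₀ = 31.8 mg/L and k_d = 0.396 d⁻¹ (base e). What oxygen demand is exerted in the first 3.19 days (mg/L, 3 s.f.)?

y ≈ 22.8 mg/L

y_t = L₀(1 − e^(−k_d t)) = 31.8 × (1 − e^(−0.396×3.19))
= 31.8 × (1 − 0.2827) = 31.8 × 0.7173 = 22.81 mg/L.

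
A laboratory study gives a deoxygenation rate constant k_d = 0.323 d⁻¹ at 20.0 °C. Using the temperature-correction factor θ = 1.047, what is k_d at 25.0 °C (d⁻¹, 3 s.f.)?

k_d(T₂) = k_d(T₁) · θ^(T₂−T₁) = 0.323 × 1.047^(25.0−20.0)
= 0.323 × 1.047^5.00 = 0.323 × 1.258 = 0.4064 d⁻¹.

k_d ≈ 0.406 d⁻¹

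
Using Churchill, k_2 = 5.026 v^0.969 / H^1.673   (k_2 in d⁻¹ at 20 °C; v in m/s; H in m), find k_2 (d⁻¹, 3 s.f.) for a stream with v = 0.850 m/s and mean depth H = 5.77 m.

k_2 = 5.026 × 0.850^0.969 / 5.77^1.673 = 5.026 × 0.8543 / 18.77 = 0.2288 d⁻¹.

k_2 ≈ 0.229 d⁻¹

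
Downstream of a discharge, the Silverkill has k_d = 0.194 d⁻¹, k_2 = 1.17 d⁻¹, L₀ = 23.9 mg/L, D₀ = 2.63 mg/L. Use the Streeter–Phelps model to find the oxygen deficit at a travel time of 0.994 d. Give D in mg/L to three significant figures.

D ≈ 3.25 mg/L

k_d L₀/(k_2−k_d) = 0.194×23.9/(1.17−0.194) = 4.637/0.9760 = 4.751 mg/L.
e^(−k_d t) = e^(−0.194×0.9940) = 0.8246; e^(−k_2 t) = e^(−1.17×0.9940) = 0.3126.
D = 4.751 × (0.8246 − 0.3126) + 2.63 × 0.3126 = 2.433 + 0.8220 = 3.255 mg/L.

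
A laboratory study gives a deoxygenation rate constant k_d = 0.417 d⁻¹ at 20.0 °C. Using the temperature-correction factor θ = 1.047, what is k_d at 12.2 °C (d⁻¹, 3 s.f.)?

k_d ≈ 0.291 d⁻¹

k_d(T₂) = k_d(T₁) · θ^(T₂−T₁) = 0.417 × 1.047^(12.2−20.0)
= 0.417 × 1.047^-7.80 = 0.417 × 0.6989 = 0.2914 d⁻¹.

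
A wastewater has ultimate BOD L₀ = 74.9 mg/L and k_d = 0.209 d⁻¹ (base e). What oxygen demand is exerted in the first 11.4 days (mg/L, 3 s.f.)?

y_t = L₀(1 − e^(−k_d t)) = 74.9 × (1 − e^(−0.209×11.4))
= 74.9 × (1 − 0.09231) = 74.9 × 0.9077 = 67.99 mg/L.

y ≈ 68.0 mg/L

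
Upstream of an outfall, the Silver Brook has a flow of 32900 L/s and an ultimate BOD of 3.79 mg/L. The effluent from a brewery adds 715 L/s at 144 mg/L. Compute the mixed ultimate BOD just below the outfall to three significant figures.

6.77 mg/L

Flow-weighted mixing: C = (Q_r C_r + Q_w C_w)/(Q_r + Q_w)
= (32900×3.79 + 715×144)/(32900 + 715) = 227700/33620 = 6.772 mg/L.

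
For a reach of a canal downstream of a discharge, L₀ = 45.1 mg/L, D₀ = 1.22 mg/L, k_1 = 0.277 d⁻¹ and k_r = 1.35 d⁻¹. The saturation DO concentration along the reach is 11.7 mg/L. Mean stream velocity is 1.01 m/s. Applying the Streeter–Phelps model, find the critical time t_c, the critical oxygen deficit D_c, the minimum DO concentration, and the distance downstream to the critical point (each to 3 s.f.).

t_c ≈ 1.37 d; D_c ≈ 6.33 mg/L; min DO ≈ 5.37 mg/L; x_c ≈ 120 km

With k_r/k_1 = 4.874 and 1 − D₀(k_r−k_1)/(k_1 L₀) = 0.8952,
t_c = ln(4.874 × 0.8952) / (1.35 − 0.277) = ln(4.363) / 1.073 = 1.473/1.073 = 1.373 d.
D_c = (k_1/k_r) L₀ e^(−k_1 t_c) = (0.277/1.35) × 45.1 × e^(−0.277×1.373) = 0.2052 × 45.1 × 0.6837 = 6.326 mg/L.
Minimum DO = C_s − D_c = 11.7 − 6.326 = 5.374 mg/L.
x_c = v t_c = 1.01 m/s × 1.373 d × 86400 s/d = 119800 m ≈ 120 km.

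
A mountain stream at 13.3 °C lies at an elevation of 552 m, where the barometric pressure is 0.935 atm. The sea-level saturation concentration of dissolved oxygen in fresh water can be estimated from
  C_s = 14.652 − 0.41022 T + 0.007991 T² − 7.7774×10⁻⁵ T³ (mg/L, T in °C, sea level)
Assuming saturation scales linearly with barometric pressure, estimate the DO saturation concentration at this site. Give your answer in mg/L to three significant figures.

At sea level: C_s = 14.652 − 0.41022×13.3 + 0.007991×13.3² − 7.7774×10⁻⁵×13.3³ = 10.43 mg/L.
Pressure correction: C_s' = 10.43 × 0.935 = 9.749 mg/L.

C_s ≈ 9.75 mg/L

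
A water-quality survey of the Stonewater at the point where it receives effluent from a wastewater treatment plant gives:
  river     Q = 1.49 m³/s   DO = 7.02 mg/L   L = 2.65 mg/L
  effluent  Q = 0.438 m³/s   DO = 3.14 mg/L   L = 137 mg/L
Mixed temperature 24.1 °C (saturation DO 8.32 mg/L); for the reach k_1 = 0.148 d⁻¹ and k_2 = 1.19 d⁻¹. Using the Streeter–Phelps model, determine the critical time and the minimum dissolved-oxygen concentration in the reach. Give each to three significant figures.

t_c ≈ 1.40 d; minimum DO ≈ 4.97 mg/L

Mixed DO = (1.49×7.02 + 0.438×3.14)/(1.49+0.438) = 11.84/1.928 = 6.139 mg/L.
Mixed L₀ = (1.49×2.65 + 0.438×137)/(1.928) = 63.95/1.928 = 33.17 mg/L.
Initial deficit D₀ = C_s − DO₀ = 8.32 − 6.139 = 2.181 mg/L.
t_c = (1/1.042) ln[(1.19/0.148)(1 − 2.181×1.042/(0.148×33.17))] = 0.9597 × ln(4.318) = 1.404 d.
D_c = (0.148/1.19) × 33.17 × e^(−0.148×1.404) = 0.1244 × 33.17 × 0.8124 = 3.352 mg/L.
Minimum DO = 8.32 − 3.352 = 4.968 mg/L.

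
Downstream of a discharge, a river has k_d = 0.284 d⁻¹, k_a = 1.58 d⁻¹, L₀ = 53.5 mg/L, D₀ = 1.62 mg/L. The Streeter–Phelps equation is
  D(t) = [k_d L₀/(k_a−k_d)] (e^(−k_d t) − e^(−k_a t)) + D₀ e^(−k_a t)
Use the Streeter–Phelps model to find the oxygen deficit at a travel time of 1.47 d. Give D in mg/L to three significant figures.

k_d L₀/(k_a−k_d) = 0.284×53.5/(1.58−0.284) = 15.19/1.296 = 11.72 mg/L.
e^(−k_d t) = e^(−0.284×1.470) = 0.6587; e^(−k_a t) = e^(−1.58×1.470) = 0.09802.
D = 11.72 × (0.6587 − 0.09802) + 1.62 × 0.09802 = 6.573 + 0.1588 = 6.732 mg/L.

D ≈ 6.73 mg/L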